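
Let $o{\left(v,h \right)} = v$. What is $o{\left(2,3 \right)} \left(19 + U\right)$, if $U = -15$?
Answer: $8$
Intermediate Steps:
$o{\left(2,3 \right)} \left(19 + U\right) = 2 \left(19 - 15\right) = 2 \cdot 4 = 8$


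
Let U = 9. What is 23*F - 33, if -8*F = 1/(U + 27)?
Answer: -9527/288 ≈ -33.080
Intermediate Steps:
F = -1/288 (F = -1/(8*(9 + 27)) = -⅛/36 = -⅛*1/36 = -1/288 ≈ -0.0034722)
23*F - 33 = 23*(-1/288) - 33 = -23/288 - 33 = -9527/288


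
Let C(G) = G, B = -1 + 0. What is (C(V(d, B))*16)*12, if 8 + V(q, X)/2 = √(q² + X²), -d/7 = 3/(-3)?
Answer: -3072 + 1920*√2 ≈ -356.71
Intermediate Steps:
d = 7 (d = -21/(-3) = -21*(-1)/3 = -7*(-1) = 7)
B = -1
V(q, X) = -16 + 2*√(X² + q²) (V(q, X) = -16 + 2*√(q² + X²) = -16 + 2*√(X² + q²))
(C(V(d, B))*16)*12 = ((-16 + 2*√((-1)² + 7²))*16)*12 = ((-16 + 2*√(1 + 49))*16)*12 = ((-16 + 2*√50)*16)*12 = ((-16 + 2*(5*√2))*16)*12 = ((-16 + 10*√2)*16)*12 = (-256 + 160*√2)*12 = -3072 + 1920*√2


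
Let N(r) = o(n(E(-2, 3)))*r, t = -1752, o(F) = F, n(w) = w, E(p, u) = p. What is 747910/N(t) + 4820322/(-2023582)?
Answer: 374141701333/1772657832 ≈ 211.06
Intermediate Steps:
N(r) = -2*r
747910/N(t) + 4820322/(-2023582) = 747910/((-2*(-1752))) + 4820322/(-2023582) = 747910/3504 + 4820322*(-1/2023582) = 747910*(1/3504) - 2410161/1011791 = 373955/1752 - 2410161/1011791 = 374141701333/1772657832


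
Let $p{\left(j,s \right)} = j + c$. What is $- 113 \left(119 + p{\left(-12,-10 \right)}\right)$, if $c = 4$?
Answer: $-12543$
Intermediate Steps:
$p{\left(j,s \right)} = 4 + j$ ($p{\left(j,s \right)} = j + 4 = 4 + j$)
$- 113 \left(119 + p{\left(-12,-10 \right)}\right) = - 113 \left(119 + \left(4 - 12\right)\right) = - 113 \left(119 - 8\right) = \left(-113\right) 111 = -12543$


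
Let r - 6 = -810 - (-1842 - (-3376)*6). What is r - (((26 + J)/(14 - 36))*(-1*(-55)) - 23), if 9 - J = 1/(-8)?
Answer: -305715/16 ≈ -19107.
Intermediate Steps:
J = 73/8 (J = 9 - 1/(-8) = 9 - 1*(-1/8) = 9 + 1/8 = 73/8 ≈ 9.1250)
r = -19218 (r = 6 + (-810 - (-1842 - (-3376)*6)) = 6 + (-810 - (-1842 - 1*(-20256))) = 6 + (-810 - (-1842 + 20256)) = 6 + (-810 - 1*18414) = 6 + (-810 - 18414) = 6 - 19224 = -19218)
r - (((26 + J)/(14 - 36))*(-1*(-55)) - 23) = -19218 - (((26 + 73/8)/(14 - 36))*(-1*(-55)) - 23) = -19218 - (((281/8)/(-22))*55 - 23) = -19218 - (((281/8)*(-1/22))*55 - 23) = -19218 - (-281/176*55 - 23) = -19218 - (-1405/16 - 23) = -19218 - 1*(-1773/16) = -19218 + 1773/16 = -305715/16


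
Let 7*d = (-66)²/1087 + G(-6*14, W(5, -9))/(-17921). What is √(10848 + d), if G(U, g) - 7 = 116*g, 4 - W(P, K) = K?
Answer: √201721300445881578327/136360889 ≈ 104.16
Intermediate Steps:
W(P, K) = 4 - K
G(U, g) = 7 + 116*g
d = 76417071/136360889 (d = ((-66)²/1087 + (7 + 116*(4 - 1*(-9)))/(-17921))/7 = (4356*(1/1087) + (7 + 116*(4 + 9))*(-1/17921))/7 = (4356/1087 + (7 + 116*13)*(-1/17921))/7 = (4356/1087 + (7 + 1508)*(-1/17921))/7 = (4356/1087 + 1515*(-1/17921))/7 = (4356/1087 - 1515/17921)/7 = (⅐)*(76417071/19480127) = 76417071/136360889 ≈ 0.56040)
√(10848 + d) = √(10848 + 76417071/136360889) = √(1479319340943/136360889) = √201721300445881578327/136360889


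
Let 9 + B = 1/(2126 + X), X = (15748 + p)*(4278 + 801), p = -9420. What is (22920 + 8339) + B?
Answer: 1004438687501/32142038 ≈ 31250.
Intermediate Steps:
X = 32139912 (X = (15748 - 9420)*(4278 + 801) = 6328*5079 = 32139912)
B = -289278341/32142038 (B = -9 + 1/(2126 + 32139912) = -9 + 1/32142038 = -289278341/32142038 ≈ -9.0000)
(22920 + 8339) + B = (22920 + 8339) - 289278341/32142038 = 31259 - 289278341/32142038 = 1004438687501/32142038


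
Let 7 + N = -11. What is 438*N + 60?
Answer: -7824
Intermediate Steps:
N = -18 (N = -7 - 11 = -18)
438*N + 60 = 438*(-18) + 60 = -7884 + 60 = -7824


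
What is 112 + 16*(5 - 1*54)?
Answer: -672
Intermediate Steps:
112 + 16*(5 - 1*54) = 112 + 16*(5 - 54) = 112 + 16*(-49) = 112 - 784 = -672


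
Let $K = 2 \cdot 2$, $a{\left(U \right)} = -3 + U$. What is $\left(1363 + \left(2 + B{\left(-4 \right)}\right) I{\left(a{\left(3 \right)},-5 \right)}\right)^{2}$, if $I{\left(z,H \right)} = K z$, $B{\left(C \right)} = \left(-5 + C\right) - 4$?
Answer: $1857769$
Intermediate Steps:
$B{\left(C \right)} = -9 + C$
$K = 4$
$I{\left(z,H \right)} = 4 z$
$\left(1363 + \left(2 + B{\left(-4 \right)}\right) I{\left(a{\left(3 \right)},-5 \right)}\right)^{2} = \left(1363 + \left(2 - 13\right) 4 \left(-3 + 3\right)\right)^{2} = \left(1363 + \left(2 - 13\right) 4 \cdot 0\right)^{2} = \left(1363 - 0\right)^{2} = \left(1363 + 0\right)^{2} = 1363^{2} = 1857769$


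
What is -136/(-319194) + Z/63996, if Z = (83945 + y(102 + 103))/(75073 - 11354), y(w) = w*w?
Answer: 49565365087/108466407017838 ≈ 0.00045697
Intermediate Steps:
y(w) = w²
Z = 125970/63719 (Z = (83945 + (102 + 103)²)/(75073 - 11354) = (83945 + 205²)/63719 = (83945 + 42025)*(1/63719) = 125970*(1/63719) = 125970/63719 ≈ 1.9770)
-136/(-319194) + Z/63996 = -136/(-319194) + (125970/63719)/63996 = -136*(-1/319194) + (125970/63719)*(1/63996) = 68/159597 + 20995/679626854 = 49565365087/108466407017838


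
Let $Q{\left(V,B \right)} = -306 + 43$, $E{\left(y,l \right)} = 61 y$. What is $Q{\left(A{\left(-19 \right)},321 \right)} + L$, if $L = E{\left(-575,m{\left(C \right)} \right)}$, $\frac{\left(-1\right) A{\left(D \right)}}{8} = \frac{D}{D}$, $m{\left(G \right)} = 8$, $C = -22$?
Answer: $-35338$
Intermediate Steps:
$A{\left(D \right)} = -8$ ($A{\left(D \right)} = - 8 \frac{D}{D} = \left(-8\right) 1 = -8$)
$Q{\left(V,B \right)} = -263$
$L = -35075$ ($L = 61 \left(-575\right) = -35075$)
$Q{\left(A{\left(-19 \right)},321 \right)} + L = -263 - 35075 = -35338$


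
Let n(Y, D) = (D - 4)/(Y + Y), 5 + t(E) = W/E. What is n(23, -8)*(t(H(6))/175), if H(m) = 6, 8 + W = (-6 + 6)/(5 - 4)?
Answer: 38/4025 ≈ 0.0094410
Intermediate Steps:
W = -8 (W = -8 + (-6 + 6)/(5 - 4) = -8 + 0/1 = -8 + 0*1 = -8 + 0 = -8)
t(E) = -5 - 8/E
n(Y, D) = (-4 + D)/(2*Y) (n(Y, D) = (-4 + D)/((2*Y)) = (-4 + D)*(1/(2*Y)) = (-4 + D)/(2*Y))
n(23, -8)*(t(H(6))/175) = ((½)*(-4 - 8)/23)*((-5 - 8/6)/175) = ((½)*(1/23)*(-12))*((-5 - 8*⅙)*(1/175)) = -6*(-5 - 4/3)/(23*175) = -(-38)/(23*175) = -6/23*(-19/525) = 38/4025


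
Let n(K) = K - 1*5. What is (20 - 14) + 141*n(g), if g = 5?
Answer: 6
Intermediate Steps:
n(K) = -5 + K (n(K) = K - 5 = -5 + K)
(20 - 14) + 141*n(g) = (20 - 14) + 141*(-5 + 5) = 6 + 141*0 = 6 + 0 = 6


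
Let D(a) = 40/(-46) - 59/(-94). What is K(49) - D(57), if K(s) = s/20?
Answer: 58199/21620 ≈ 2.6919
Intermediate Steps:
K(s) = s/20 (K(s) = s*(1/20) = s/20)
D(a) = -523/2162 (D(a) = 40*(-1/46) - 59*(-1/94) = -20/23 + 59/94 = -523/2162)
K(49) - D(57) = (1/20)*49 - 1*(-523/2162) = 49/20 + 523/2162 = 58199/21620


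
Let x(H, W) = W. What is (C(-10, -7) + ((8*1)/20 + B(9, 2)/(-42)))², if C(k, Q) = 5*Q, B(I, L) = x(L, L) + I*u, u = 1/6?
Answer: 4330561/3600 ≈ 1202.9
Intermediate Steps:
u = ⅙ ≈ 0.16667
B(I, L) = L + I/6 (B(I, L) = L + I*(⅙) = L + I/6)
(C(-10, -7) + ((8*1)/20 + B(9, 2)/(-42)))² = (5*(-7) + ((8*1)/20 + (2 + (⅙)*9)/(-42)))² = (-35 + (8*(1/20) + (2 + 3/2)*(-1/42)))² = (-35 + (⅖ + (7/2)*(-1/42)))² = (-35 + (⅖ - 1/12))² = (-35 + 19/60)² = (-2081/60)² = 4330561/3600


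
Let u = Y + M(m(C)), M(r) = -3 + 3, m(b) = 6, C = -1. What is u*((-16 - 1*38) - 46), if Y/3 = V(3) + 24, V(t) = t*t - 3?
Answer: -9000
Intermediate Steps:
V(t) = -3 + t² (V(t) = t² - 3 = -3 + t²)
M(r) = 0
Y = 90 (Y = 3*((-3 + 3²) + 24) = 3*((-3 + 9) + 24) = 3*(6 + 24) = 3*30 = 90)
u = 90 (u = 90 + 0 = 90)
u*((-16 - 1*38) - 46) = 90*((-16 - 1*38) - 46) = 90*((-16 - 38) - 46) = 90*(-54 - 46) = 90*(-100) = -9000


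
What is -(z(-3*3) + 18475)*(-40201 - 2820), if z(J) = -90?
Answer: 790941085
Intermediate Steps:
-(z(-3*3) + 18475)*(-40201 - 2820) = -(-90 + 18475)*(-40201 - 2820) = -18385*(-43021) = -1*(-790941085) = 790941085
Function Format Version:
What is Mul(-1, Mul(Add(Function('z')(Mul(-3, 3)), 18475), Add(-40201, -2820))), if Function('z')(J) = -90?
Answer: 790941085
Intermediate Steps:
Mul(-1, Mul(Add(Function('z')(Mul(-3, 3)), 18475), Add(-40201, -2820))) = Mul(-1, Mul(Add(-90, 18475), Add(-40201, -2820))) = Mul(-1, Mul(18385, -43021)) = Mul(-1, -790941085) = 790941085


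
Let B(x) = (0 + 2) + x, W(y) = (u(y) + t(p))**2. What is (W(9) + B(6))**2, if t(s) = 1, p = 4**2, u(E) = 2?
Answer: 289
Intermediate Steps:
p = 16
W(y) = 9 (W(y) = (2 + 1)**2 = 3**2 = 9)
B(x) = 2 + x
(W(9) + B(6))**2 = (9 + (2 + 6))**2 = (9 + 8)**2 = 17**2 = 289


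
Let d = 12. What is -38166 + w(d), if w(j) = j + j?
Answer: -38142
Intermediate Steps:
w(j) = 2*j
-38166 + w(d) = -38166 + 2*12 = -38166 + 24 = -38142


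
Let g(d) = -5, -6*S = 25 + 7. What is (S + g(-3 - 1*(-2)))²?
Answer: 961/9 ≈ 106.78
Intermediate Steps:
S = -16/3 (S = -(25 + 7)/6 = -⅙*32 = -16/3 ≈ -5.3333)
(S + g(-3 - 1*(-2)))² = (-16/3 - 5)² = (-31/3)² = 961/9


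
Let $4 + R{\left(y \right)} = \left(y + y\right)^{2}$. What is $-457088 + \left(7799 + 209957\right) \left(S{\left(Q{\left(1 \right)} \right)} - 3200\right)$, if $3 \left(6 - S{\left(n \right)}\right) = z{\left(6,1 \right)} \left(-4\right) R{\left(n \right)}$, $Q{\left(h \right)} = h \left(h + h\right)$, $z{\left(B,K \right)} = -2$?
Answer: $-702937944$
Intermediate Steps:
$Q{\left(h \right)} = 2 h^{2}$ ($Q{\left(h \right)} = h 2 h = 2 h^{2}$)
$R{\left(y \right)} = -4 + 4 y^{2}$ ($R{\left(y \right)} = -4 + \left(y + y\right)^{2} = -4 + \left(2 y\right)^{2} = -4 + 4 y^{2}$)
$S{\left(n \right)} = \frac{50}{3} - \frac{32 n^{2}}{3}$ ($S{\left(n \right)} = 6 - \frac{\left(-2\right) \left(-4\right) \left(-4 + 4 n^{2}\right)}{3} = 6 - \frac{8 \left(-4 + 4 n^{2}\right)}{3} = 6 - \frac{-32 + 32 n^{2}}{3} = 6 - \left(- \frac{32}{3} + \frac{32 n^{2}}{3}\right) = \frac{50}{3} - \frac{32 n^{2}}{3}$)
$-457088 + \left(7799 + 209957\right) \left(S{\left(Q{\left(1 \right)} \right)} - 3200\right) = -457088 + \left(7799 + 209957\right) \left(\left(\frac{50}{3} - \frac{32 \left(2 \cdot 1^{2}\right)^{2}}{3}\right) - 3200\right) = -457088 + 217756 \left(\left(\frac{50}{3} - \frac{32 \left(2 \cdot 1\right)^{2}}{3}\right) - 3200\right) = -457088 + 217756 \left(\left(\frac{50}{3} - \frac{32 \cdot 2^{2}}{3}\right) - 3200\right) = -457088 + 217756 \left(\left(\frac{50}{3} - \frac{128}{3}\right) - 3200\right) = -457088 + 217756 \left(-26 - 3200\right) = -457088 + 217756 \left(-3226\right) = -457088 - 702480856 = -702937944$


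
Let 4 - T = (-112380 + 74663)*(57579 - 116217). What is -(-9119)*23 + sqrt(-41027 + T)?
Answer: 209737 + I*sqrt(2211690469) ≈ 2.0974e+5 + 47029.0*I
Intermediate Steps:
T = -2211649442 (T = 4 - (-112380 + 74663)*(57579 - 116217) = 4 - (-37717)*(-58638) = 4 - 1*2211649446 = 4 - 2211649446 = -2211649442)
-(-9119)*23 + sqrt(-41027 + T) = -(-9119)*23 + sqrt(-41027 - 2211649442) = -1*(-209737) + sqrt(-2211690469) = 209737 + I*sqrt(2211690469)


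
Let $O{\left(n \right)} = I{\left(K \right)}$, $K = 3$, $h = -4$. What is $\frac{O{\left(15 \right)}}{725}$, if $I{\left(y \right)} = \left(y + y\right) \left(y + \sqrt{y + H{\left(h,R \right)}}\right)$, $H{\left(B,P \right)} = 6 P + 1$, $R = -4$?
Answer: $\frac{18}{725} + \frac{12 i \sqrt{5}}{725} \approx 0.024828 + 0.037011 i$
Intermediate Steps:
$H{\left(B,P \right)} = 1 + 6 P$
$I{\left(y \right)} = 2 y \left(y + \sqrt{-23 + y}\right)$ ($I{\left(y \right)} = \left(y + y\right) \left(y + \sqrt{y + \left(1 + 6 \left(-4\right)\right)}\right) = 2 y \left(y + \sqrt{y + \left(1 - 24\right)}\right) = 2 y \left(y + \sqrt{y - 23}\right) = 2 y \left(y + \sqrt{-23 + y}\right)$)
$O{\left(n \right)} = 18 + 12 i \sqrt{5}$ ($O{\left(n \right)} = 2 \cdot 3 \left(3 + \sqrt{-23 + 3}\right) = 2 \cdot 3 \left(3 + \sqrt{-20}\right) = 2 \cdot 3 \left(3 + 2 i \sqrt{5}\right) = 18 + 12 i \sqrt{5}$)
$\frac{O{\left(15 \right)}}{725} = \frac{18 + 12 i \sqrt{5}}{725} = \left(18 + 12 i \sqrt{5}\right) \frac{1}{725} = \frac{18}{725} + \frac{12 i \sqrt{5}}{725}$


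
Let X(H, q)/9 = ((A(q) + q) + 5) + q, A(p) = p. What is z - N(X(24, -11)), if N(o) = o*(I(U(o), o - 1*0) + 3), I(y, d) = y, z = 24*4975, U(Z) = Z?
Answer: 56652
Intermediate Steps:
z = 119400
X(H, q) = 45 + 27*q (X(H, q) = 9*(((q + q) + 5) + q) = 9*((2*q + 5) + q) = 9*((5 + 2*q) + q) = 9*(5 + 3*q) = 45 + 27*q)
N(o) = o*(3 + o) (N(o) = o*(o + 3) = o*(3 + o))
z - N(X(24, -11)) = 119400 - (45 + 27*(-11))*(3 + (45 + 27*(-11))) = 119400 - (45 - 297)*(3 + (45 - 297)) = 119400 - (-252)*(3 - 252) = 119400 - (-252)*(-249) = 119400 - 1*62748 = 119400 - 62748 = 56652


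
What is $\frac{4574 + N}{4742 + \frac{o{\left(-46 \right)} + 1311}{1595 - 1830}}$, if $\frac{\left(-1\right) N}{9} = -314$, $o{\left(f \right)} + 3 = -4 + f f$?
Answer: $\frac{34780}{22219} \approx 1.5653$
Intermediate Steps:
$o{\left(f \right)} = -7 + f^{2}$ ($o{\left(f \right)} = -3 + \left(-4 + f f\right) = -3 + \left(-4 + f^{2}\right) = -7 + f^{2}$)
$N = 2826$ ($N = \left(-9\right) \left(-314\right) = 2826$)
$\frac{4574 + N}{4742 + \frac{o{\left(-46 \right)} + 1311}{1595 - 1830}} = \frac{4574 + 2826}{4742 + \frac{\left(-7 + \left(-46\right)^{2}\right) + 1311}{1595 - 1830}} = \frac{7400}{4742 + \frac{\left(-7 + 2116\right) + 1311}{-235}} = \frac{7400}{4742 + \left(2109 + 1311\right) \left(- \frac{1}{235}\right)} = \frac{7400}{4742 + 3420 \left(- \frac{1}{235}\right)} = \frac{7400}{4742 - \frac{684}{47}} = \frac{7400}{\frac{222190}{47}} = 7400 \cdot \frac{47}{222190} = \frac{34780}{22219}$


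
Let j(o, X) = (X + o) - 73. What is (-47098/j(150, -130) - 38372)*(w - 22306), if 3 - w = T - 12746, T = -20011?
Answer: -20768104572/53 ≈ -3.9185e+8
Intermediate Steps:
j(o, X) = -73 + X + o
w = 32760 (w = 3 - (-20011 - 12746) = 3 - 1*(-32757) = 3 + 32757 = 32760)
(-47098/j(150, -130) - 38372)*(w - 22306) = (-47098/(-73 - 130 + 150) - 38372)*(32760 - 22306) = (-47098/(-53) - 38372)*10454 = (-47098*(-1/53) - 38372)*10454 = (47098/53 - 38372)*10454 = -1986618/53*10454 = -20768104572/53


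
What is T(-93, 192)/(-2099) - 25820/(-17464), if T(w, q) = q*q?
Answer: -147399179/9164234 ≈ -16.084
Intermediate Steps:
T(w, q) = q²
T(-93, 192)/(-2099) - 25820/(-17464) = 192²/(-2099) - 25820/(-17464) = 36864*(-1/2099) - 25820*(-1/17464) = -36864/2099 + 6455/4366 = -147399179/9164234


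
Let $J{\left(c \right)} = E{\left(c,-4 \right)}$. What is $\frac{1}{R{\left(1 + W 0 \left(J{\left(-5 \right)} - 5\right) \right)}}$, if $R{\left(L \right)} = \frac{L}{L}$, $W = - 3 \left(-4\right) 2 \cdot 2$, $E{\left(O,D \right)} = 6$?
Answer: $1$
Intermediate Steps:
$J{\left(c \right)} = 6$
$W = 48$ ($W = - 3 \left(\left(-8\right) 2\right) = \left(-3\right) \left(-16\right) = 48$)
$R{\left(L \right)} = 1$
$\frac{1}{R{\left(1 + W 0 \left(J{\left(-5 \right)} - 5\right) \right)}} = 1^{-1} = 1$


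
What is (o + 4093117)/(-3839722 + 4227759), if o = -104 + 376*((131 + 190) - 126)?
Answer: 4166333/388037 ≈ 10.737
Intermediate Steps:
o = 73216 (o = -104 + 376*(321 - 126) = -104 + 376*195 = -104 + 73320 = 73216)
(o + 4093117)/(-3839722 + 4227759) = (73216 + 4093117)/(-3839722 + 4227759) = 4166333/388037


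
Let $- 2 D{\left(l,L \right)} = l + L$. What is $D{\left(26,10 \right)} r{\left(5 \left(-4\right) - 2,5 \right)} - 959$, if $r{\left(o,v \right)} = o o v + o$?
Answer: $-44123$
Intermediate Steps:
$D{\left(l,L \right)} = - \frac{L}{2} - \frac{l}{2}$ ($D{\left(l,L \right)} = - \frac{l + L}{2} = - \frac{L + l}{2} = - \frac{L}{2} - \frac{l}{2}$)
$r{\left(o,v \right)} = o + v o^{2}$ ($r{\left(o,v \right)} = o^{2} v + o = v o^{2} + o = o + v o^{2}$)
$D{\left(26,10 \right)} r{\left(5 \left(-4\right) - 2,5 \right)} - 959 = \left(\left(- \frac{1}{2}\right) 10 - 13\right) \left(5 \left(-4\right) - 2\right) \left(1 + \left(5 \left(-4\right) - 2\right) 5\right) - 959 = \left(-5 - 13\right) \left(-20 - 2\right) \left(1 + \left(-20 - 2\right) 5\right) - 959 = - 18 \left(- 22 \left(1 - 110\right)\right) - 959 = - 18 \left(\left(-22\right) \left(-109\right)\right) - 959 = \left(-18\right) 2398 - 959 = -43164 - 959 = -44123$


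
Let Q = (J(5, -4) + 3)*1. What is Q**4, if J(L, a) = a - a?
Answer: 81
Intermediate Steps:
J(L, a) = 0
Q = 3 (Q = (0 + 3)*1 = 3*1 = 3)
Q**4 = 3**4 = 81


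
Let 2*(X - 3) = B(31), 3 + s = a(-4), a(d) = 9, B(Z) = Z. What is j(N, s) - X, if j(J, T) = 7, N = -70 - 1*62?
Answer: -23/2 ≈ -11.500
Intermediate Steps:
N = -132 (N = -70 - 62 = -132)
s = 6 (s = -3 + 9 = 6)
X = 37/2 (X = 3 + (½)*31 = 3 + 31/2 = 37/2 ≈ 18.500)
j(N, s) - X = 7 - 1*37/2 = 7 - 37/2 = -23/2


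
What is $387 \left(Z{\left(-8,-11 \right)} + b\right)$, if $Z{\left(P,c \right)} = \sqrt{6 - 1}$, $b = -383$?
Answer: $-148221 + 387 \sqrt{5} \approx -1.4736 \cdot 10^{5}$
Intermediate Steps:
$Z{\left(P,c \right)} = \sqrt{5}$
$387 \left(Z{\left(-8,-11 \right)} + b\right) = 387 \left(\sqrt{5} - 383\right) = 387 \left(-383 + \sqrt{5}\right) = -148221 + 387 \sqrt{5}$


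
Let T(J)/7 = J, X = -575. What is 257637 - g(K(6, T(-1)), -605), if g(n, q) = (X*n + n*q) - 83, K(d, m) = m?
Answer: 249460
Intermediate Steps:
T(J) = 7*J
g(n, q) = -83 - 575*n + n*q (g(n, q) = (-575*n + n*q) - 83 = -83 - 575*n + n*q)
257637 - g(K(6, T(-1)), -605) = 257637 - (-83 - 4025*(-1) + (7*(-1))*(-605)) = 257637 - (-83 - 575*(-7) - 7*(-605)) = 257637 - (-83 + 4025 + 4235) = 257637 - 1*8177 = 257637 - 8177 = 249460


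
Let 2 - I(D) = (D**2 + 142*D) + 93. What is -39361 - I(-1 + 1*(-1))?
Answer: -39550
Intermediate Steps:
I(D) = -91 - D**2 - 142*D (I(D) = 2 - ((D**2 + 142*D) + 93) = 2 - (93 + D**2 + 142*D) = 2 + (-93 - D**2 - 142*D) = -91 - D**2 - 142*D)
-39361 - I(-1 + 1*(-1)) = -39361 - (-91 - (-1 + 1*(-1))**2 - 142*(-1 + 1*(-1))) = -39361 - (-91 - (-1 - 1)**2 - 142*(-1 - 1)) = -39361 - (-91 - 1*(-2)**2 - 142*(-2)) = -39361 - (-91 - 1*4 + 284) = -39361 - (-91 - 4 + 284) = -39361 - 1*189 = -39361 - 189 = -39550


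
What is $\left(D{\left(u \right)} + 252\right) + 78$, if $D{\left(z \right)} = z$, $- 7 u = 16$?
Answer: $\frac{2294}{7} \approx 327.71$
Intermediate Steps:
$u = - \frac{16}{7}$ ($u = \left(- \frac{1}{7}\right) 16 = - \frac{16}{7} \approx -2.2857$)
$\left(D{\left(u \right)} + 252\right) + 78 = \left(- \frac{16}{7} + 252\right) + 78 = \frac{1748}{7} + 78 = \frac{2294}{7}$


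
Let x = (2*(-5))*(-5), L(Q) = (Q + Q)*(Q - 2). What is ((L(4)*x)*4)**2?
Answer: 10240000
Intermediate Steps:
L(Q) = 2*Q*(-2 + Q) (L(Q) = (2*Q)*(-2 + Q) = 2*Q*(-2 + Q))
x = 50 (x = -10*(-5) = 50)
((L(4)*x)*4)**2 = (((2*4*(-2 + 4))*50)*4)**2 = (((2*4*2)*50)*4)**2 = ((16*50)*4)**2 = (800*4)**2 = 3200**2 = 10240000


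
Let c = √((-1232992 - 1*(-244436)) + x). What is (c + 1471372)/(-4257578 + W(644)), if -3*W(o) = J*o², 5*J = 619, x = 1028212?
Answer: -11035290/160292627 - 15*√9914/160292627 ≈ -0.068854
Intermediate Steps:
J = 619/5 (J = (⅕)*619 = 619/5 ≈ 123.80)
W(o) = -619*o²/15
c = 2*√9914 (c = √((-1232992 - 1*(-244436)) + 1028212) = √((-1232992 + 244436) + 1028212) = √(-988556 + 1028212) = √39656 = 2*√9914 ≈ 199.14)
(c + 1471372)/(-4257578 + W(644)) = (2*√9914 + 1471372)/(-4257578 - 619/15*644²) = (1471372 + 2*√9914)/(-4257578 - 619/15*414736) = (1471372 + 2*√9914)/(-4257578 - 256721584/15) = (1471372 + 2*√9914)/(-320585254/15) = (1471372 + 2*√9914)*(-15/320585254) = -11035290/160292627 - 15*√9914/160292627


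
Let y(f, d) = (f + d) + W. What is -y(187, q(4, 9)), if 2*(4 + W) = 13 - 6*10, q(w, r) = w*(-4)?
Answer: -287/2 ≈ -143.50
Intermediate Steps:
q(w, r) = -4*w
W = -55/2 (W = -4 + (13 - 6*10)/2 = -4 + (13 - 60)/2 = -4 + (1/2)*(-47) = -4 - 47/2 = -55/2 ≈ -27.500)
y(f, d) = -55/2 + d + f (y(f, d) = (f + d) - 55/2 = (d + f) - 55/2 = -55/2 + d + f)
-y(187, q(4, 9)) = -(-55/2 - 4*4 + 187) = -(-55/2 - 16 + 187) = -1*287/2 = -287/2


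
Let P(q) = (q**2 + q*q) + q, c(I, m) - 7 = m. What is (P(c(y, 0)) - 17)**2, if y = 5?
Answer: 7744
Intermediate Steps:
c(I, m) = 7 + m
P(q) = q + 2*q**2 (P(q) = (q**2 + q**2) + q = 2*q**2 + q = q + 2*q**2)
(P(c(y, 0)) - 17)**2 = ((7 + 0)*(1 + 2*(7 + 0)) - 17)**2 = (7*(1 + 2*7) - 17)**2 = (7*(1 + 14) - 17)**2 = (7*15 - 17)**2 = (105 - 17)**2 = 88**2 = 7744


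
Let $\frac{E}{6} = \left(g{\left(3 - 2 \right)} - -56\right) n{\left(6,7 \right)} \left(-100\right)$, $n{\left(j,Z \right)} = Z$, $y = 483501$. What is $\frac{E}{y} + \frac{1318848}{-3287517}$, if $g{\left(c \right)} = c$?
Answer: $- \frac{158299544072}{176613084113} \approx -0.89631$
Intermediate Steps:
$E = -239400$ ($E = 6 \left(\left(3 - 2\right) - -56\right) 7 \left(-100\right) = 6 \left(1 + 56\right) 7 \left(-100\right) = 6 \cdot 57 \cdot 7 \left(-100\right) = 6 \cdot 399 \left(-100\right) = 6 \left(-39900\right) = -239400$)
$\frac{E}{y} + \frac{1318848}{-3287517} = - \frac{239400}{483501} + \frac{1318848}{-3287517} = \left(-239400\right) \frac{1}{483501} + 1318848 \left(- \frac{1}{3287517}\right) = - \frac{79800}{161167} - \frac{439616}{1095839} = - \frac{158299544072}{176613084113}$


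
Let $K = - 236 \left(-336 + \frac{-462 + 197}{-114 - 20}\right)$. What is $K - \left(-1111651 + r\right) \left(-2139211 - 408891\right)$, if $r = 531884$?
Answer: $- \frac{98979460018116}{67} \approx -1.4773 \cdot 10^{12}$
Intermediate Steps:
$K = \frac{5281562}{67}$ ($K = - 236 \left(-336 - \frac{265}{-134}\right) = - 236 \left(-336 - - \frac{265}{134}\right) = - 236 \left(-336 + \frac{265}{134}\right) = \left(-236\right) \left(- \frac{44759}{134}\right) = \frac{5281562}{67} \approx 78829.0$)
$K - \left(-1111651 + r\right) \left(-2139211 - 408891\right) = \frac{5281562}{67} - \left(-1111651 + 531884\right) \left(-2139211 - 408891\right) = \frac{5281562}{67} - \left(-579767\right) \left(-2548102\right) = \frac{5281562}{67} - 1477305452234 = - \frac{98979460018116}{67}$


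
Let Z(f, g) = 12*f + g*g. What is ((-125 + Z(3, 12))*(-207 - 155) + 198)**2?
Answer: 388562944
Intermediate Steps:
Z(f, g) = g**2 + 12*f (Z(f, g) = 12*f + g**2 = g**2 + 12*f)
((-125 + Z(3, 12))*(-207 - 155) + 198)**2 = ((-125 + (12**2 + 12*3))*(-207 - 155) + 198)**2 = ((-125 + (144 + 36))*(-362) + 198)**2 = ((-125 + 180)*(-362) + 198)**2 = (55*(-362) + 198)**2 = (-19910 + 198)**2 = (-19712)**2 = 388562944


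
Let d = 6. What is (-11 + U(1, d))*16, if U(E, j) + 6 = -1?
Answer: -288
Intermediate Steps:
U(E, j) = -7 (U(E, j) = -6 - 1 = -7)
(-11 + U(1, d))*16 = (-11 - 7)*16 = -18*16 = -288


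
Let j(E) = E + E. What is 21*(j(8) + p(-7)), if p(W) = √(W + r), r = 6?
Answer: 336 + 21*I ≈ 336.0 + 21.0*I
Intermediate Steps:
p(W) = √(6 + W) (p(W) = √(W + 6) = √(6 + W))
j(E) = 2*E
21*(j(8) + p(-7)) = 21*(2*8 + √(6 - 7)) = 21*(16 + √(-1)) = 21*(16 + I) = 336 + 21*I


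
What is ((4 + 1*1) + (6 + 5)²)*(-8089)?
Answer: -1019214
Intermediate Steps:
((4 + 1*1) + (6 + 5)²)*(-8089) = ((4 + 1) + 11²)*(-8089) = (5 + 121)*(-8089) = 126*(-8089) = -1019214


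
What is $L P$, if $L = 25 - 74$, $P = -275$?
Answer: $13475$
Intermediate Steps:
$L = -49$ ($L = 25 - 74 = -49$)
$L P = \left(-49\right) \left(-275\right) = 13475$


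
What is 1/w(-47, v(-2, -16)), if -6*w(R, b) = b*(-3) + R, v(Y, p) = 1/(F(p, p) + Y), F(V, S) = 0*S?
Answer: 12/91 ≈ 0.13187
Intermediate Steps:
F(V, S) = 0
v(Y, p) = 1/Y (v(Y, p) = 1/(0 + Y) = 1/Y)
w(R, b) = b/2 - R/6 (w(R, b) = -(b*(-3) + R)/6 = -(-3*b + R)/6 = -(R - 3*b)/6 = b/2 - R/6)
1/w(-47, v(-2, -16)) = 1/((½)/(-2) - ⅙*(-47)) = 1/((½)*(-½) + 47/6) = 1/(-¼ + 47/6) = 1/(91/12) = 12/91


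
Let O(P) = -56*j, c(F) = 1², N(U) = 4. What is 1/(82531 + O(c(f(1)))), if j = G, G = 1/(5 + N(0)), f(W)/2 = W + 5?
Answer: 9/742723 ≈ 1.2118e-5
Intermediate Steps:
f(W) = 10 + 2*W (f(W) = 2*(W + 5) = 2*(5 + W) = 10 + 2*W)
G = ⅑ (G = 1/(5 + 4) = 1/9 = ⅑ ≈ 0.11111)
j = ⅑ ≈ 0.11111
c(F) = 1
O(P) = -56/9 (O(P) = -56*⅑ = -56/9)
1/(82531 + O(c(f(1)))) = 1/(82531 - 56/9) = 1/(742723/9) = 9/742723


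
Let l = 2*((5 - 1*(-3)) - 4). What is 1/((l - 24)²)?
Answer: 1/256 ≈ 0.0039063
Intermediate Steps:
l = 8 (l = 2*((5 + 3) - 4) = 2*(8 - 4) = 2*4 = 8)
1/((l - 24)²) = 1/((8 - 24)²) = 1/((-16)²) = 1/256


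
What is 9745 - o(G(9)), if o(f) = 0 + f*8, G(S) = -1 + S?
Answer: 9681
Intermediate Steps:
o(f) = 8*f (o(f) = 0 + 8*f = 8*f)
9745 - o(G(9)) = 9745 - 8*(-1 + 9) = 9745 - 8*8 = 9745 - 1*64 = 9745 - 64 = 9681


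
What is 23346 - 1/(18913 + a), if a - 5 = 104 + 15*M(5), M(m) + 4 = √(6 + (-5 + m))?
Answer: 4197098275781/179778047 + 15*√6/359556094 ≈ 23346.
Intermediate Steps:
M(m) = -4 + √(1 + m) (M(m) = -4 + √(6 + (-5 + m)) = -4 + √(1 + m))
a = 49 + 15*√6 (a = 5 + (104 + 15*(-4 + √(1 + 5))) = 5 + (104 + 15*(-4 + √6)) = 5 + (104 + (-60 + 15*√6)) = 5 + (44 + 15*√6) = 49 + 15*√6 ≈ 85.742)
23346 - 1/(18913 + a) = 23346 - 1/(18913 + (49 + 15*√6)) = 23346 - 1/(18962 + 15*√6)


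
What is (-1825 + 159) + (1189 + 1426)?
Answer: 949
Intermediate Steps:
(-1825 + 159) + (1189 + 1426) = -1666 + 2615 = 949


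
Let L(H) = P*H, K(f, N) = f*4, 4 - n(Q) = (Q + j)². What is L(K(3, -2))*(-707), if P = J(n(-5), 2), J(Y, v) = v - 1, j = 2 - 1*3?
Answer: -8484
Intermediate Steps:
j = -1 (j = 2 - 3 = -1)
n(Q) = 4 - (-1 + Q)² (n(Q) = 4 - (Q - 1)² = 4 - (-1 + Q)²)
J(Y, v) = -1 + v
P = 1 (P = -1 + 2 = 1)
K(f, N) = 4*f
L(H) = H (L(H) = 1*H = H)
L(K(3, -2))*(-707) = (4*3)*(-707) = 12*(-707) = -8484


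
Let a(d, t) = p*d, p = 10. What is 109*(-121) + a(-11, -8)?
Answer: -13299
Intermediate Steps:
a(d, t) = 10*d
109*(-121) + a(-11, -8) = 109*(-121) + 10*(-11) = -13189 - 110 = -13299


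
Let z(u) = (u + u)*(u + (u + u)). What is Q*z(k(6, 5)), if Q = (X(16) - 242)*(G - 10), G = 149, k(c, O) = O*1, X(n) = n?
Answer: -4712100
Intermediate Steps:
k(c, O) = O
z(u) = 6*u² (z(u) = (2*u)*(u + 2*u) = (2*u)*(3*u) = 6*u²)
Q = -31414 (Q = (16 - 242)*(149 - 10) = -226*139 = -31414)
Q*z(k(6, 5)) = -188484*5² = -188484*25 = -31414*150 = -4712100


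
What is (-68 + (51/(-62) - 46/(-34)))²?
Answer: 5057058769/1110916 ≈ 4552.1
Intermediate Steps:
(-68 + (51/(-62) - 46/(-34)))² = (-68 + (51*(-1/62) - 46*(-1/34)))² = (-68 + (-51/62 + 23/17))² = (-68 + 559/1054)² = (-71113/1054)² = 5057058769/1110916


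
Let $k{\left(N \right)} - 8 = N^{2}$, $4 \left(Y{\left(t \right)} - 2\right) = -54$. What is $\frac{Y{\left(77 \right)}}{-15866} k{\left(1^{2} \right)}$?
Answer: $\frac{207}{31732} \approx 0.0065234$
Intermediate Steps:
$Y{\left(t \right)} = - \frac{23}{2}$ ($Y{\left(t \right)} = 2 + \frac{1}{4} \left(-54\right) = 2 - \frac{27}{2} = - \frac{23}{2}$)
$k{\left(N \right)} = 8 + N^{2}$
$\frac{Y{\left(77 \right)}}{-15866} k{\left(1^{2} \right)} = - \frac{23}{2 \left(-15866\right)} \left(8 + \left(1^{2}\right)^{2}\right) = \left(- \frac{23}{2}\right) \left(- \frac{1}{15866}\right) \left(8 + 1^{2}\right) = \frac{23 \left(8 + 1\right)}{31732} = \frac{23}{31732} \cdot 9 = \frac{207}{31732}$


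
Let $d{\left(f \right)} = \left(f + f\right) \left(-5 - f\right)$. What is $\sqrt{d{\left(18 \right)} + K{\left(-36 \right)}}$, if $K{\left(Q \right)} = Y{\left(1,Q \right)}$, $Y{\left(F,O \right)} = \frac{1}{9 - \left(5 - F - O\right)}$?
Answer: $\frac{i \sqrt{795739}}{31} \approx 28.776 i$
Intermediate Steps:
$d{\left(f \right)} = 2 f \left(-5 - f\right)$
$Y{\left(F,O \right)} = \frac{1}{4 + F + O}$ ($Y{\left(F,O \right)} = \frac{1}{9 + \left(-5 + F + O\right)} = \frac{1}{4 + F + O}$)
$K{\left(Q \right)} = \frac{1}{5 + Q}$ ($K{\left(Q \right)} = \frac{1}{4 + 1 + Q} = \frac{1}{5 + Q}$)
$\sqrt{d{\left(18 \right)} + K{\left(-36 \right)}} = \sqrt{\left(-2\right) 18 \left(5 + 18\right) + \frac{1}{5 - 36}} = \sqrt{\left(-2\right) 18 \cdot 23 + \frac{1}{-31}} = \sqrt{-828 - \frac{1}{31}} = \sqrt{- \frac{25669}{31}} = \frac{i \sqrt{795739}}{31}$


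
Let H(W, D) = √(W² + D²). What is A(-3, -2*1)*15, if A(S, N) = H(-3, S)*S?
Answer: -135*√2 ≈ -190.92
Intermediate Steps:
H(W, D) = √(D² + W²)
A(S, N) = S*√(9 + S²) (A(S, N) = √(S² + (-3)²)*S = √(S² + 9)*S = √(9 + S²)*S = S*√(9 + S²))
A(-3, -2*1)*15 = -3*√(9 + (-3)²)*15 = -3*√(9 + 9)*15 = -9*√2*15 = -135*√2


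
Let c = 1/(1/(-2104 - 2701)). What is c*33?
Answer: -158565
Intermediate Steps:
c = -4805 (c = 1/(1/(-4805)) = 1/(-1/4805) = -4805)
c*33 = -4805*33 = -158565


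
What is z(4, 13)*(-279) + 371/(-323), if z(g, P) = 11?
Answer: -991658/323 ≈ -3070.1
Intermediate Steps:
z(4, 13)*(-279) + 371/(-323) = 11*(-279) + 371/(-323) = -3069 + 371*(-1/323) = -3069 - 371/323 = -991658/323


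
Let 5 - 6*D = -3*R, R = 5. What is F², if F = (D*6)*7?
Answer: 19600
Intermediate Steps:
D = 10/3 (D = ⅚ - (-1)*5/2 = ⅚ - ⅙*(-15) = ⅚ + 5/2 = 10/3 ≈ 3.3333)
F = 140 (F = ((10/3)*6)*7 = 20*7 = 140)
F² = 140² = 19600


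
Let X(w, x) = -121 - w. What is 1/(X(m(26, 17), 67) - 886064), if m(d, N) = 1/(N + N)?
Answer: -34/30130291 ≈ -1.1284e-6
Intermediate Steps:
m(d, N) = 1/(2*N)
1/(X(m(26, 17), 67) - 886064) = 1/((-121 - 1/(2*17)) - 886064) = 1/((-121 - 1*1/34) - 886064) = 1/((-121 - 1/34) - 886064) = 1/(-4115/34 - 886064) = 1/(-30130291/34) = -34/30130291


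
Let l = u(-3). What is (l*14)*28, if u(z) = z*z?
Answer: 3528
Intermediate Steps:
u(z) = z²
l = 9 (l = (-3)² = 9)
(l*14)*28 = (9*14)*28 = 126*28 = 3528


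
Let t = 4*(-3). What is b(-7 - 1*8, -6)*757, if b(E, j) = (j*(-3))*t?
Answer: -163512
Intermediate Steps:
t = -12
b(E, j) = 36*j (b(E, j) = (j*(-3))*(-12) = -3*j*(-12) = 36*j)
b(-7 - 1*8, -6)*757 = (36*(-6))*757 = -216*757 = -163512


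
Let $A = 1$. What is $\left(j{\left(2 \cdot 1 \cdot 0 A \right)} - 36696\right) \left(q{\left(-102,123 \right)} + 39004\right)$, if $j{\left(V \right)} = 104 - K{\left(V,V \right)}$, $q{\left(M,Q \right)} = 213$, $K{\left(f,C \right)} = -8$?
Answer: $-1434714728$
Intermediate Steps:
$j{\left(V \right)} = 112$ ($j{\left(V \right)} = 104 - -8 = 104 + 8 = 112$)
$\left(j{\left(2 \cdot 1 \cdot 0 A \right)} - 36696\right) \left(q{\left(-102,123 \right)} + 39004\right) = \left(112 - 36696\right) \left(213 + 39004\right) = \left(-36584\right) 39217 = -1434714728$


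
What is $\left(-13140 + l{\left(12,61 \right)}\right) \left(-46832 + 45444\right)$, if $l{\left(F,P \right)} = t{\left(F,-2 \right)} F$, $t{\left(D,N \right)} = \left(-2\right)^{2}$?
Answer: $18171696$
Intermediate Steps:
$t{\left(D,N \right)} = 4$
$l{\left(F,P \right)} = 4 F$
$\left(-13140 + l{\left(12,61 \right)}\right) \left(-46832 + 45444\right) = \left(-13140 + 4 \cdot 12\right) \left(-46832 + 45444\right) = \left(-13140 + 48\right) \left(-1388\right) = \left(-13092\right) \left(-1388\right) = 18171696$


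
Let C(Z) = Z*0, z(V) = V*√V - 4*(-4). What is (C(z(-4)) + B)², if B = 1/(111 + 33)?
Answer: 1/20736 ≈ 4.8225e-5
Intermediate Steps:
z(V) = 16 + V^(3/2) (z(V) = V^(3/2) + 16 = 16 + V^(3/2))
C(Z) = 0
B = 1/144 ≈ 0.0069444
(C(z(-4)) + B)² = (0 + 1/144)² = (1/144)² = 1/20736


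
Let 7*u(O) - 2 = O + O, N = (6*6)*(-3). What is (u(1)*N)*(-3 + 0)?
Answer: 1296/7 ≈ 185.14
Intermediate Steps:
N = -108 (N = 36*(-3) = -108)
u(O) = 2/7 + 2*O/7 (u(O) = 2/7 + (O + O)/7 = 2/7 + (2*O)/7 = 2/7 + 2*O/7)
(u(1)*N)*(-3 + 0) = ((2/7 + (2/7)*1)*(-108))*(-3 + 0) = ((2/7 + 2/7)*(-108))*(-3) = ((4/7)*(-108))*(-3) = -432/7*(-3) = 1296/7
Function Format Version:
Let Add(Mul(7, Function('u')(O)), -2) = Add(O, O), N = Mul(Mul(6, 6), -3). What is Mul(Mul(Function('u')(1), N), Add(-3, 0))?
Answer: Rational(1296, 7) ≈ 185.14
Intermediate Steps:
N = -108 (N = Mul(36, -3) = -108)
Function('u')(O) = Add(Rational(2, 7), Mul(Rational(2, 7), O)) (Function('u')(O) = Add(Rational(2, 7), Mul(Rational(1, 7), Add(O, O))) = Add(Rational(2, 7), Mul(Rational(1, 7), Mul(2, O))) = Add(Rational(2, 7), Mul(Rational(2, 7), O)))
Mul(Mul(Function('u')(1), N), Add(-3, 0)) = Mul(Mul(Add(Rational(2, 7), Mul(Rational(2, 7), 1)), -108), Add(-3, 0)) = Mul(Mul(Add(Rational(2, 7), Rational(2, 7)), -108), -3) = Mul(Mul(Rational(4, 7), -108), -3) = Mul(Rational(-432, 7), -3) = Rational(1296, 7)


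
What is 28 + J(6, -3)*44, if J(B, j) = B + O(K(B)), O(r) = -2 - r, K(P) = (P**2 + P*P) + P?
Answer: -3228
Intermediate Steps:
K(P) = P + 2*P**2 (K(P) = (P**2 + P**2) + P = 2*P**2 + P = P + 2*P**2)
J(B, j) = -2 + B - B*(1 + 2*B) (J(B, j) = B + (-2 - B*(1 + 2*B)) = -2 + B - B*(1 + 2*B))
28 + J(6, -3)*44 = 28 + (-2 - 2*6**2)*44 = 28 + (-2 - 2*36)*44 = 28 + (-2 - 72)*44 = 28 - 74*44 = 28 - 3256 = -3228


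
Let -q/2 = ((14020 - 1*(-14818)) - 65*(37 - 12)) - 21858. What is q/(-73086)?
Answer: 1785/12181 ≈ 0.14654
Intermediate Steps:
q = -10710 (q = -2*(((14020 - 1*(-14818)) - 65*(37 - 12)) - 21858) = -2*(((14020 + 14818) - 65*25) - 21858) = -2*((28838 - 1625) - 21858) = -2*(27213 - 21858) = -2*5355 = -10710)
q/(-73086) = -10710/(-73086) = -10710*(-1/73086) = 1785/12181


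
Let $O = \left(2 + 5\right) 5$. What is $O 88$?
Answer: $3080$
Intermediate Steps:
$O = 35$ ($O = 7 \cdot 5 = 35$)
$O 88 = 35 \cdot 88 = 3080$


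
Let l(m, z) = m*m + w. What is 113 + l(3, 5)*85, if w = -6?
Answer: 368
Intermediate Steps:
l(m, z) = -6 + m² (l(m, z) = m*m - 6 = m² - 6 = -6 + m²)
113 + l(3, 5)*85 = 113 + (-6 + 3²)*85 = 113 + (-6 + 9)*85 = 113 + 3*85 = 113 + 255 = 368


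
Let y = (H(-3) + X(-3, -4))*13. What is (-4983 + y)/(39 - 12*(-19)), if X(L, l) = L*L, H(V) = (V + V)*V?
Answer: -1544/89 ≈ -17.348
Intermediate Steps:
H(V) = 2*V**2 (H(V) = (2*V)*V = 2*V**2)
X(L, l) = L**2
y = 351 (y = (2*(-3)**2 + (-3)**2)*13 = (2*9 + 9)*13 = (18 + 9)*13 = 27*13 = 351)
(-4983 + y)/(39 - 12*(-19)) = (-4983 + 351)/(39 - 12*(-19)) = -4632/(39 + 228) = -4632/267 = -4632*1/267 = -1544/89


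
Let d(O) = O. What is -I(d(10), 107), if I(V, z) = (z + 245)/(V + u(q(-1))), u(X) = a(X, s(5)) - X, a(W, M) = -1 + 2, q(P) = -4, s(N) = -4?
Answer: -352/15 ≈ -23.467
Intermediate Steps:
a(W, M) = 1
u(X) = 1 - X
I(V, z) = (245 + z)/(5 + V) (I(V, z) = (z + 245)/(V + (1 - 1*(-4))) = (245 + z)/(V + (1 + 4)) = (245 + z)/(V + 5) = (245 + z)/(5 + V))
-I(d(10), 107) = -(245 + 107)/(5 + 10) = -352/15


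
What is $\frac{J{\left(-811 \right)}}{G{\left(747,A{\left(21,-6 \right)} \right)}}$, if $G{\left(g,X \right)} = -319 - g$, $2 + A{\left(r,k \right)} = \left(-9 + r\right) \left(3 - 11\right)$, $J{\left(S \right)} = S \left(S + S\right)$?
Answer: $- \frac{657721}{533} \approx -1234.0$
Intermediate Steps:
$J{\left(S \right)} = 2 S^{2}$ ($J{\left(S \right)} = S 2 S = 2 S^{2}$)
$A{\left(r,k \right)} = 70 - 8 r$ ($A{\left(r,k \right)} = -2 + \left(-9 + r\right) \left(3 - 11\right) = -2 + \left(-9 + r\right) \left(-8\right) = -2 - \left(-72 + 8 r\right) = 70 - 8 r$)
$\frac{J{\left(-811 \right)}}{G{\left(747,A{\left(21,-6 \right)} \right)}} = \frac{2 \left(-811\right)^{2}}{-319 - 747} = \frac{2 \cdot 657721}{-319 - 747} = \frac{1315442}{-1066} = 1315442 \left(- \frac{1}{1066}\right) = - \frac{657721}{533}$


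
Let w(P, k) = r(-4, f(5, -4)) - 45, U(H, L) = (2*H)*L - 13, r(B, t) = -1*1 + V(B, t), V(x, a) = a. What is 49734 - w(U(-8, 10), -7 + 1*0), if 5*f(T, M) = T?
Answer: 49779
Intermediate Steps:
f(T, M) = T/5
r(B, t) = -1 + t (r(B, t) = -1*1 + t = -1 + t)
U(H, L) = -13 + 2*H*L (U(H, L) = 2*H*L - 13 = -13 + 2*H*L)
w(P, k) = -45 (w(P, k) = (-1 + (⅕)*5) - 45 = (-1 + 1) - 45 = 0 - 45 = -45)
49734 - w(U(-8, 10), -7 + 1*0) = 49734 - 1*(-45) = 49734 + 45 = 49779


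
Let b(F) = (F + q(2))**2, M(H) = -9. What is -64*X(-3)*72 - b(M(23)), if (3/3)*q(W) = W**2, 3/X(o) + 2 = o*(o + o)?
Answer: -889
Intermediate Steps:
X(o) = 3/(-2 + 2*o**2) (X(o) = 3/(-2 + o*(o + o)) = 3/(-2 + o*(2*o)) = 3/(-2 + 2*o**2))
q(W) = W**2
b(F) = (4 + F)**2 (b(F) = (F + 2**2)**2 = (F + 4)**2 = (4 + F)**2)
-64*X(-3)*72 - b(M(23)) = -96/(-1 + (-3)**2)*72 - (4 - 9)**2 = -96/(-1 + 9)*72 - 1*(-5)**2 = -96/8*72 - 1*25 = -96/8*72 - 25 = -64*3/16*72 - 25 = -12*72 - 25 = -864 - 25 = -889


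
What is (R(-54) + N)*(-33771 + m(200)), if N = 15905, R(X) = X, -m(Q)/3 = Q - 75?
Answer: -541248246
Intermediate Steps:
m(Q) = 225 - 3*Q (m(Q) = -3*(Q - 75) = -3*(-75 + Q) = 225 - 3*Q)
(R(-54) + N)*(-33771 + m(200)) = (-54 + 15905)*(-33771 + (225 - 3*200)) = 15851*(-33771 + (225 - 600)) = 15851*(-33771 - 375) = 15851*(-34146) = -541248246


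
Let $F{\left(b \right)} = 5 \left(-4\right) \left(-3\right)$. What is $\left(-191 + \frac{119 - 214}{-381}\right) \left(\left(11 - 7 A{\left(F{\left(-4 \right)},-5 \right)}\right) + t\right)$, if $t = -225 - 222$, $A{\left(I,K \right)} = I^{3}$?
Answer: $\frac{109917798736}{381} \approx 2.885 \cdot 10^{8}$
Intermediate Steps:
$F{\left(b \right)} = 60$ ($F{\left(b \right)} = \left(-20\right) \left(-3\right) = 60$)
$t = -447$ ($t = -225 - 222 = -447$)
$\left(-191 + \frac{119 - 214}{-381}\right) \left(\left(11 - 7 A{\left(F{\left(-4 \right)},-5 \right)}\right) + t\right) = \left(-191 + \frac{119 - 214}{-381}\right) \left(\left(11 - 7 \cdot 60^{3}\right) - 447\right) = \left(-191 + \left(119 - 214\right) \left(- \frac{1}{381}\right)\right) \left(\left(11 - 1512000\right) - 447\right) = \left(-191 - - \frac{95}{381}\right) \left(\left(11 - 1512000\right) - 447\right) = \left(-191 + \frac{95}{381}\right) \left(-1511989 - 447\right) = \left(- \frac{72676}{381}\right) \left(-1512436\right) = \frac{109917798736}{381}$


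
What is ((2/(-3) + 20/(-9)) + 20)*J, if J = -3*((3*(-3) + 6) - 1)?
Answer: 616/3 ≈ 205.33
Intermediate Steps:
J = 12 (J = -3*((-9 + 6) - 1) = -3*(-3 - 1) = -3*(-4) = 12)
((2/(-3) + 20/(-9)) + 20)*J = ((2/(-3) + 20/(-9)) + 20)*12 = ((2*(-⅓) + 20*(-⅑)) + 20)*12 = ((-⅔ - 20/9) + 20)*12 = (-26/9 + 20)*12 = (154/9)*12 = 616/3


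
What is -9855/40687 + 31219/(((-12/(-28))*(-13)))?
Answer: -8891836516/1586793 ≈ -5603.7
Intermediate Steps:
-9855/40687 + 31219/(((-12/(-28))*(-13))) = -9855*1/40687 + 31219/((-1/28*(-12)*(-13))) = -9855/40687 + 31219/(((3/7)*(-13))) = -9855/40687 + 31219/(-39/7) = -9855/40687 + 31219*(-7/39) = -9855/40687 - 218533/39 = -8891836516/1586793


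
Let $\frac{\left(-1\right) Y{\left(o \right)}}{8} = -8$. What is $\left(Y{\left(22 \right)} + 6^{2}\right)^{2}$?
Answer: $10000$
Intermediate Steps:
$Y{\left(o \right)} = 64$ ($Y{\left(o \right)} = \left(-8\right) \left(-8\right) = 64$)
$\left(Y{\left(22 \right)} + 6^{2}\right)^{2} = \left(64 + 6^{2}\right)^{2} = \left(64 + 36\right)^{2} = 100^{2} = 10000$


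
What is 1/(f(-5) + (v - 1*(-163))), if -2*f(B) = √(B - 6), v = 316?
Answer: 1916/917775 + 2*I*√11/917775 ≈ 0.0020877 + 7.2275e-6*I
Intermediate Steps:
f(B) = -√(-6 + B)/2 (f(B) = -√(B - 6)/2 = -√(-6 + B)/2)
1/(f(-5) + (v - 1*(-163))) = 1/(-√(-6 - 5)/2 + (316 - 1*(-163))) = 1/(-I*√11/2 + (316 + 163)) = 1/(-I*√11/2 + 479) = 1/(479 - I*√11/2)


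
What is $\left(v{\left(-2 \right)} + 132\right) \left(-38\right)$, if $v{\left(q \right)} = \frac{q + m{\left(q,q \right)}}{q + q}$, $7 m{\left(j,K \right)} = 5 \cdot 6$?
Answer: $- \frac{34960}{7} \approx -4994.3$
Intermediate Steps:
$m{\left(j,K \right)} = \frac{30}{7}$ ($m{\left(j,K \right)} = \frac{5 \cdot 6}{7} = \frac{1}{7} \cdot 30 = \frac{30}{7}$)
$v{\left(q \right)} = \frac{\frac{30}{7} + q}{2 q}$ ($v{\left(q \right)} = \frac{q + \frac{30}{7}}{q + q} = \frac{\frac{30}{7} + q}{2 q}$)
$\left(v{\left(-2 \right)} + 132\right) \left(-38\right) = \left(\frac{30 + 7 \left(-2\right)}{14 \left(-2\right)} + 132\right) \left(-38\right) = \left(\frac{1}{14} \left(- \frac{1}{2}\right) \left(30 - 14\right) + 132\right) \left(-38\right) = \left(\frac{1}{14} \left(- \frac{1}{2}\right) 16 + 132\right) \left(-38\right) = \left(- \frac{4}{7} + 132\right) \left(-38\right) = \frac{920}{7} \left(-38\right) = - \frac{34960}{7}$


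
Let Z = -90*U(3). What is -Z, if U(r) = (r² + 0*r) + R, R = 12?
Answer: 1890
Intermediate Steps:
U(r) = 12 + r² (U(r) = (r² + 0*r) + 12 = (r² + 0) + 12 = r² + 12 = 12 + r²)
Z = -1890 (Z = -90*(12 + 3²) = -90*(12 + 9) = -90*21 = -1890)
-Z = -1*(-1890) = 1890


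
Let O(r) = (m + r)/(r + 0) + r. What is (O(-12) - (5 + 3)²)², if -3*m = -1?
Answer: 7295401/1296 ≈ 5629.2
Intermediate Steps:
m = ⅓ (m = -⅓*(-1) = ⅓ ≈ 0.33333)
O(r) = r + (⅓ + r)/r (O(r) = (⅓ + r)/(r + 0) + r = (⅓ + r)/r + r = r + (⅓ + r)/r)
(O(-12) - (5 + 3)²)² = ((1 - 12 + (⅓)/(-12)) - (5 + 3)²)² = ((1 - 12 + (⅓)*(-1/12)) - 1*8²)² = ((1 - 12 - 1/36) - 1*64)² = (-397/36 - 64)² = (-2701/36)² = 7295401/1296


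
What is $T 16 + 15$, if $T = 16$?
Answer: $271$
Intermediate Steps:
$T 16 + 15 = 16 \cdot 16 + 15 = 256 + 15 = 271$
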